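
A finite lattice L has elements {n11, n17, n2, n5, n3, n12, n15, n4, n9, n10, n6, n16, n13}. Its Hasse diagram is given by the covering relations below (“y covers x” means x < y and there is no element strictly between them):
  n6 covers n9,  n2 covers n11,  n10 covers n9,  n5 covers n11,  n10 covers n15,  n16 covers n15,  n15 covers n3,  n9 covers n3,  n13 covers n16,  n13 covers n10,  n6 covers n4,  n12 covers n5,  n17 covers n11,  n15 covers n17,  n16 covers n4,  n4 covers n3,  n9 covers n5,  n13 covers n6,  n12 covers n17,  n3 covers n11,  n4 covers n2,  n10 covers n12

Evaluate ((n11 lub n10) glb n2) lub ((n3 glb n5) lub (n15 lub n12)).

n10

n11 ∨ n10 = n10
n10 ∧ n2 = n11
n3 ∧ n5 = n11
n15 ∨ n12 = n10
n11 ∨ n10 = n10
n11 ∨ n10 = n10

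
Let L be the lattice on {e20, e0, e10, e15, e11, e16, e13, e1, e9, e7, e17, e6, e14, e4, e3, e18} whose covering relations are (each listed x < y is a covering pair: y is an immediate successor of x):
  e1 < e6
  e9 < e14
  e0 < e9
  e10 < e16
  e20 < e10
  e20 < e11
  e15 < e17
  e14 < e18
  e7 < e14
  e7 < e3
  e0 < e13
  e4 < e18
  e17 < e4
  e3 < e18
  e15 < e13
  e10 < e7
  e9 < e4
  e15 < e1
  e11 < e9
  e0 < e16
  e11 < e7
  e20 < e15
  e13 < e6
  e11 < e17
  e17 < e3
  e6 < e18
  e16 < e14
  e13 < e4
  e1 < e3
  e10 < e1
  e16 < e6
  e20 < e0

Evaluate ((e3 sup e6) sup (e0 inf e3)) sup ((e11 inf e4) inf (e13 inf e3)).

e3 ∨ e6 = e18
e0 ∧ e3 = e20
e18 ∨ e20 = e18
e11 ∧ e4 = e11
e13 ∧ e3 = e15
e11 ∧ e15 = e20
e18 ∨ e20 = e18

e18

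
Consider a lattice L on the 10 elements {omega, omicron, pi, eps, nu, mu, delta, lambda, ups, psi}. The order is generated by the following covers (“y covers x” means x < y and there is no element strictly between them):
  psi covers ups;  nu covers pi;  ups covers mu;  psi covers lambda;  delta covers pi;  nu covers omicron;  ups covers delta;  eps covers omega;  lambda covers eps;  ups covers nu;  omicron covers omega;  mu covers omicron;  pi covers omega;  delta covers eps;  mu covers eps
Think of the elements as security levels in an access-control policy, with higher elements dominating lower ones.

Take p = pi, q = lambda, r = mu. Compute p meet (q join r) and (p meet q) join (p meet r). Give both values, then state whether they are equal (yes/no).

q join r = psi, so p meet (q join r) = pi meet psi = pi.
p meet q = omega and p meet r = omega, so (p meet q) join (p meet r) = omega join omega = omega.
Equal: no.

pi; omega; no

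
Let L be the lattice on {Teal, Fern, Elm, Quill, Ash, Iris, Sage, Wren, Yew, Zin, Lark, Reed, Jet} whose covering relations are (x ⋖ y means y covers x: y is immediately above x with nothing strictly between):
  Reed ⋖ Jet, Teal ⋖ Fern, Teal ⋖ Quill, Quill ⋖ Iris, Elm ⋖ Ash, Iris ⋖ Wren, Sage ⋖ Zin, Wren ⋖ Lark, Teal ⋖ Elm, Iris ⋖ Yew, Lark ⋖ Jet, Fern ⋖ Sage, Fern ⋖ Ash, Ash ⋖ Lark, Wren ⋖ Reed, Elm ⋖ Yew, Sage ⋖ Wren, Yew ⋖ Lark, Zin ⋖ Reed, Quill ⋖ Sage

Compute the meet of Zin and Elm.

Teal

Common lower bounds of {Zin, Elm}: Teal.
The greatest among these is Teal.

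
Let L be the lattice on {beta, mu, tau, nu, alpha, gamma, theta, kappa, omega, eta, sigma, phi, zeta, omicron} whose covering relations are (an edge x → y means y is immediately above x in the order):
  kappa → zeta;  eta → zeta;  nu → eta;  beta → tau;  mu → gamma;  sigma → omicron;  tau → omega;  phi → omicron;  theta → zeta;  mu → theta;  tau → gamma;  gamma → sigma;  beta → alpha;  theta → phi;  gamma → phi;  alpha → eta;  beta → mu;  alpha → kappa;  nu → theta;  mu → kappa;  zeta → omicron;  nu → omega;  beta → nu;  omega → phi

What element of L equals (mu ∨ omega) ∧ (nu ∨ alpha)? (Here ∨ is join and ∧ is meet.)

nu

mu ∨ omega = phi
nu ∨ alpha = eta
phi ∧ eta = nu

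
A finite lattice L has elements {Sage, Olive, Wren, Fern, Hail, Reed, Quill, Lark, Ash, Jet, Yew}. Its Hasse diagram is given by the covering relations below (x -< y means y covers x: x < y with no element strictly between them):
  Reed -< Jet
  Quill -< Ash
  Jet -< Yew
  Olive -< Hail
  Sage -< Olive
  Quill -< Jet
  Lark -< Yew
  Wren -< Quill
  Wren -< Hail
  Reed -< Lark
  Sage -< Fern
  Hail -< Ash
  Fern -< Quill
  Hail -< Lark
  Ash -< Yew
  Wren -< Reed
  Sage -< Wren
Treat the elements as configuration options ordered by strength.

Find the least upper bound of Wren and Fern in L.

Quill

Common upper bounds of {Wren, Fern}: Ash, Jet, Quill, Yew.
The least among these is Quill.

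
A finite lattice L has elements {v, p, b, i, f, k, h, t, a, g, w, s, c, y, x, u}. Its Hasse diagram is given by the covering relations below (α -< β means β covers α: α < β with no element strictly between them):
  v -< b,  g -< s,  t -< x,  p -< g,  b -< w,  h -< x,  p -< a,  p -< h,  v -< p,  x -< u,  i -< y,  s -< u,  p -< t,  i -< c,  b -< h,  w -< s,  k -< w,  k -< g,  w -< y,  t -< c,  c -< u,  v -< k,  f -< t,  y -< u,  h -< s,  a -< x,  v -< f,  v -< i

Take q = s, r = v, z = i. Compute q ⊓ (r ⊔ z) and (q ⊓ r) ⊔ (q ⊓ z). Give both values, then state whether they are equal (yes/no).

r ⊔ z = i, so q ⊓ (r ⊔ z) = s ⊓ i = v.
q ⊓ r = v and q ⊓ z = v, so (q ⊓ r) ⊔ (q ⊓ z) = v ⊔ v = v.
Equal: yes.

v; v; yes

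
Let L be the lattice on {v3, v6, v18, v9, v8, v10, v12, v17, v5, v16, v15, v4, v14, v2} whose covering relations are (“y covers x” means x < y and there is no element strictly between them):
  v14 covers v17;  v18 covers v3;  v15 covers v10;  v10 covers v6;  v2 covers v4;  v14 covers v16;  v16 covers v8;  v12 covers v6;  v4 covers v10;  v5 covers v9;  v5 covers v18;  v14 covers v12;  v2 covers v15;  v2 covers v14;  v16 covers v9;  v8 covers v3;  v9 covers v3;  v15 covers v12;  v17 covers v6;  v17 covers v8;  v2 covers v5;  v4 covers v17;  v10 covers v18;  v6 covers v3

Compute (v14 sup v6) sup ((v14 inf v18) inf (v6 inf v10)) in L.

v14 ∨ v6 = v14
v14 ∧ v18 = v3
v6 ∧ v10 = v6
v3 ∧ v6 = v3
v14 ∨ v3 = v14

v14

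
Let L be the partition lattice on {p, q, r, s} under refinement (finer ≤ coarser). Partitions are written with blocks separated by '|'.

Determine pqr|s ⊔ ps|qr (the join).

Common upper bounds of {pqr|s, ps|qr}: pqrs.
The least among these is pqrs.

pqrs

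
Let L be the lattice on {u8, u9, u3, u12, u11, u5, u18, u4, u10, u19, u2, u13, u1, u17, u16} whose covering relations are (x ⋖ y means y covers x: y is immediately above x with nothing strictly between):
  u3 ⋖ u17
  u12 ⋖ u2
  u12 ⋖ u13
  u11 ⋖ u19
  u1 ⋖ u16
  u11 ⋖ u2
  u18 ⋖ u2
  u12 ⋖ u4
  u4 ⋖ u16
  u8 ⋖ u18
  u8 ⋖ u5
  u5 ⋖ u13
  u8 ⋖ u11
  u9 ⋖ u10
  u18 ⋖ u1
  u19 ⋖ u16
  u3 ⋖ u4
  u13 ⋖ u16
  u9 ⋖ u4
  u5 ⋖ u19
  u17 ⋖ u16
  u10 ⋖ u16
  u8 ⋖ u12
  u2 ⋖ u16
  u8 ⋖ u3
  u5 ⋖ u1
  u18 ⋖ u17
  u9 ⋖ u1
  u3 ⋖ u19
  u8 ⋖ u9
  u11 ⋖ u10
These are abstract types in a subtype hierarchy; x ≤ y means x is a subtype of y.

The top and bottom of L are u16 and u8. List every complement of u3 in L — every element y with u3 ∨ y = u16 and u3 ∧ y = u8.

u1, u10, u13, u2

Need y with u3 ∨ y = u16 and u3 ∧ y = u8.
Checking each element gives: u1, u10, u13, u2.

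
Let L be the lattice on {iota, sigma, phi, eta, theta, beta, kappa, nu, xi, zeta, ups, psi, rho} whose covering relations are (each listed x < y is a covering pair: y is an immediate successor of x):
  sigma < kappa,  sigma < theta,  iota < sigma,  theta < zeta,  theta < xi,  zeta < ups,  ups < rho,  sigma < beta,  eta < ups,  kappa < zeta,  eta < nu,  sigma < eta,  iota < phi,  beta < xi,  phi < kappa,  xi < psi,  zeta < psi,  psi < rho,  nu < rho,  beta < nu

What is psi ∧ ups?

Common lower bounds of {psi, ups}: iota, kappa, phi, sigma, theta, zeta.
The greatest among these is zeta.

zeta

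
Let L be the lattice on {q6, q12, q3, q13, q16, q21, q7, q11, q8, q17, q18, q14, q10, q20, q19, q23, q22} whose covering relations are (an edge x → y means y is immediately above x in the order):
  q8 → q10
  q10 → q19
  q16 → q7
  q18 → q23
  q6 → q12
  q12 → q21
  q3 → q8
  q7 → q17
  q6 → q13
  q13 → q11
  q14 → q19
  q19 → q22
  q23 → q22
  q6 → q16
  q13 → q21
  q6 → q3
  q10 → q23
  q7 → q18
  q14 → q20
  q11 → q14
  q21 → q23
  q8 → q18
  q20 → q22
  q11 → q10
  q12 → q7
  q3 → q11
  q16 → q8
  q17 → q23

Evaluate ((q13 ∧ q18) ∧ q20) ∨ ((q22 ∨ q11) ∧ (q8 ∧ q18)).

q13 ∧ q18 = q6
q6 ∧ q20 = q6
q22 ∨ q11 = q22
q8 ∧ q18 = q8
q22 ∧ q8 = q8
q6 ∨ q8 = q8

q8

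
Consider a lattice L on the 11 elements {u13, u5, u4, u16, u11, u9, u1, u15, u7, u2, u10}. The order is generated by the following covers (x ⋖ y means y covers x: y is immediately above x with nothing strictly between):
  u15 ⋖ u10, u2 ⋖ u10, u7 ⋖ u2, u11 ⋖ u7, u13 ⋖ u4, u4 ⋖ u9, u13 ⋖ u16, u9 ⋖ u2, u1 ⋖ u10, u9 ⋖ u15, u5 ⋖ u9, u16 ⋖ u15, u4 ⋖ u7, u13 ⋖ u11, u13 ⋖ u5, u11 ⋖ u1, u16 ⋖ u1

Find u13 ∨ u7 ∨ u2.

Common upper bounds of {u13, u7, u2}: u10, u2.
The least among these is u2.

u2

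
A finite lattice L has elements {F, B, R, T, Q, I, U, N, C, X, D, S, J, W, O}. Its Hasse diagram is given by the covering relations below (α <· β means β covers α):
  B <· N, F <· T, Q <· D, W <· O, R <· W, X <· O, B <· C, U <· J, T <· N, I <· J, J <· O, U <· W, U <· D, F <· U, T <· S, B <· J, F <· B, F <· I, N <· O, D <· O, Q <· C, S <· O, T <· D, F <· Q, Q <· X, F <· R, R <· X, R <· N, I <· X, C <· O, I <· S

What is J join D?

O

Common upper bounds of {J, D}: O.
The least among these is O.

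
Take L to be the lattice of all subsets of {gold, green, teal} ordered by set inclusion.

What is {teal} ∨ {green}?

Under ⊆, join is union: {teal} ∪ {green} = {green,teal}.

{green,teal}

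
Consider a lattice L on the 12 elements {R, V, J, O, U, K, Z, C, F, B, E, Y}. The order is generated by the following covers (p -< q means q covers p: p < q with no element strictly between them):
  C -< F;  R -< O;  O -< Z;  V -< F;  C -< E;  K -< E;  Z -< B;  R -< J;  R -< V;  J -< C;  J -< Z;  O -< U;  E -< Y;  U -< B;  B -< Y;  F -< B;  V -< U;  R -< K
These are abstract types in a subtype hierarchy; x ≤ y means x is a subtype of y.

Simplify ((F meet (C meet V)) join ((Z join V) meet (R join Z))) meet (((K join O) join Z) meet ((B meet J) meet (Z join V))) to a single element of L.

J

C ∧ V = R
F ∧ R = R
Z ∨ V = B
R ∨ Z = Z
B ∧ Z = Z
R ∨ Z = Z
K ∨ O = Y
Y ∨ Z = Y
B ∧ J = J
Z ∨ V = B
J ∧ B = J
Y ∧ J = J
Z ∧ J = J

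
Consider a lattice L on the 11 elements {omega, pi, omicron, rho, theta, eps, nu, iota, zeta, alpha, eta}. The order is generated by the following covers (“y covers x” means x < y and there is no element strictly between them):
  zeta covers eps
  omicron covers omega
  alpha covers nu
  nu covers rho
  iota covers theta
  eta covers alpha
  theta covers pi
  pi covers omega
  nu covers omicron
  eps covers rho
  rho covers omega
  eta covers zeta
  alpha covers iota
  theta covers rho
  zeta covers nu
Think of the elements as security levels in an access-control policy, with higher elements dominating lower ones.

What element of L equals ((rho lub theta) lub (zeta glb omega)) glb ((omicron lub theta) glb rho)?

rho ∨ theta = theta
zeta ∧ omega = omega
theta ∨ omega = theta
omicron ∨ theta = alpha
alpha ∧ rho = rho
theta ∧ rho = rho

rho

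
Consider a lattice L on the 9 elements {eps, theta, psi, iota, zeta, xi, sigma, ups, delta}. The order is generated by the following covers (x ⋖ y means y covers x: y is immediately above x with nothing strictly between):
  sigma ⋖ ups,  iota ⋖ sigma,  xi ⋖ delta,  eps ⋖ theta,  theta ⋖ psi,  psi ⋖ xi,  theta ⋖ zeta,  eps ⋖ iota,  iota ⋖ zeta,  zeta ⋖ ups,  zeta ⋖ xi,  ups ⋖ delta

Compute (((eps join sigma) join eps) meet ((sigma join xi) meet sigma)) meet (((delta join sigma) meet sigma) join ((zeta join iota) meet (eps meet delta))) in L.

sigma

eps ∨ sigma = sigma
sigma ∨ eps = sigma
sigma ∨ xi = delta
delta ∧ sigma = sigma
sigma ∧ sigma = sigma
delta ∨ sigma = delta
delta ∧ sigma = sigma
zeta ∨ iota = zeta
eps ∧ delta = eps
zeta ∧ eps = eps
sigma ∨ eps = sigma
sigma ∧ sigma = sigma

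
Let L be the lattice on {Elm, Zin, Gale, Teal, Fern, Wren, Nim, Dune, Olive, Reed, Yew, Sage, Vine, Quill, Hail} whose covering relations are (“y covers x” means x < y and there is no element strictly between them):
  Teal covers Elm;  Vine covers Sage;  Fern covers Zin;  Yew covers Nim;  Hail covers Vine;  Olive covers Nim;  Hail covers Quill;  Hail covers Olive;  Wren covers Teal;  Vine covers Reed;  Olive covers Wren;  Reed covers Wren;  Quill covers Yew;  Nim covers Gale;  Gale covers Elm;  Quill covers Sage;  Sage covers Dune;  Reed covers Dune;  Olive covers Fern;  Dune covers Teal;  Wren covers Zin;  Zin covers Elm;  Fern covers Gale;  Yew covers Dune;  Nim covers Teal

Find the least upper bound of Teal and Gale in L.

Common upper bounds of {Teal, Gale}: Hail, Nim, Olive, Quill, Yew.
The least among these is Nim.

Nim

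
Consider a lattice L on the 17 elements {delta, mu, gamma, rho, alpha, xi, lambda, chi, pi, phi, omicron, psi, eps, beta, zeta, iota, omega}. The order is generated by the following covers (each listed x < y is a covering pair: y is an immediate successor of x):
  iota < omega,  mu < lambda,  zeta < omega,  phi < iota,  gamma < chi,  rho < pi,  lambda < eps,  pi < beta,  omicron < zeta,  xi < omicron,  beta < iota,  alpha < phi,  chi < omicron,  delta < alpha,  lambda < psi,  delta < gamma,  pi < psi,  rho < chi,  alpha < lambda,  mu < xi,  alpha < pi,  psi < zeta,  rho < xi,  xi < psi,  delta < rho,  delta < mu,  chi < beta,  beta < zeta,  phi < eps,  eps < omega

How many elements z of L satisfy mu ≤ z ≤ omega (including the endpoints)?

The interval [mu, omega] = {eps, lambda, mu, omega, omicron, psi, xi, zeta}, which has 8 elements.

8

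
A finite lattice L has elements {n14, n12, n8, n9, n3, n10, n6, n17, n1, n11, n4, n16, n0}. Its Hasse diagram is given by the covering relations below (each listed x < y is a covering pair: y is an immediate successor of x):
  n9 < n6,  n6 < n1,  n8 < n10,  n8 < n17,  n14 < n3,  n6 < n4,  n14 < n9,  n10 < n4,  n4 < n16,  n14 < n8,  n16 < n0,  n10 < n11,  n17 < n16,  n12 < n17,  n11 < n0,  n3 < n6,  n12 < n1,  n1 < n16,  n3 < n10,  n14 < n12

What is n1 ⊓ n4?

Common lower bounds of {n1, n4}: n14, n3, n6, n9.
The greatest among these is n6.

n6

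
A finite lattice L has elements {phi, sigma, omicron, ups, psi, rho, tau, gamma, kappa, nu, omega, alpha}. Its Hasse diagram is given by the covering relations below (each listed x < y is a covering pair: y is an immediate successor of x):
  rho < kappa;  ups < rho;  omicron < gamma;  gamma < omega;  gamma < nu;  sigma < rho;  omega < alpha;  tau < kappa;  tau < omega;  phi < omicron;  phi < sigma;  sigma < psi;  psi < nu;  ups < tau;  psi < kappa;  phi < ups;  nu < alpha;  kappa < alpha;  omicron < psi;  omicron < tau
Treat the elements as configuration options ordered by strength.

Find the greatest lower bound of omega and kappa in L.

tau

Common lower bounds of {omega, kappa}: omicron, phi, tau, ups.
The greatest among these is tau.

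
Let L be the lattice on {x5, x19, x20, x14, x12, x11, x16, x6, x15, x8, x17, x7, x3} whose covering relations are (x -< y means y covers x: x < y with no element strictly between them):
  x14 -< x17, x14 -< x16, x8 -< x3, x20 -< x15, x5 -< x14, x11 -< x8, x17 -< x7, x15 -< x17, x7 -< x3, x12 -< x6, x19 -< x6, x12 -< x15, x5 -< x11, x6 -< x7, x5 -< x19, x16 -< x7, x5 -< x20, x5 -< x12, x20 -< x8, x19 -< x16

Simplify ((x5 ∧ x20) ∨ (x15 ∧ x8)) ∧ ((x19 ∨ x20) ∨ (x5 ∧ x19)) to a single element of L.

x5 ∧ x20 = x5
x15 ∧ x8 = x20
x5 ∨ x20 = x20
x19 ∨ x20 = x7
x5 ∧ x19 = x5
x7 ∨ x5 = x7
x20 ∧ x7 = x20

x20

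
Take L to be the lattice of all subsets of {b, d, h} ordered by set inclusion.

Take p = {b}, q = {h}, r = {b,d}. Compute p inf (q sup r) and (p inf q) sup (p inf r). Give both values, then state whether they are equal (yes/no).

{b}; {b}; yes

q sup r = {b,d,h}, so p inf (q sup r) = {b} inf {b,d,h} = {b}.
p inf q = {} and p inf r = {b}, so (p inf q) sup (p inf r) = {} sup {b} = {b}.
Equal: yes.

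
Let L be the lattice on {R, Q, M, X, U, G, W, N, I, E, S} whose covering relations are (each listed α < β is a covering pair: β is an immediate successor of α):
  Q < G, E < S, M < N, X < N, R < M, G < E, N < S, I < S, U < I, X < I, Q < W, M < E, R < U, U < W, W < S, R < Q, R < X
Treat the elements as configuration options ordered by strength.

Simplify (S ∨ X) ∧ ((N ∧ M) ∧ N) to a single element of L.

S ∨ X = S
N ∧ M = M
M ∧ N = M
S ∧ M = M

M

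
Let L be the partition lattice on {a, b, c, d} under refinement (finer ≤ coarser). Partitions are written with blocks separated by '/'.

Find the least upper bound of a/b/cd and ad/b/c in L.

acd/b

The join of a/b/cd and ad/b/c merges any blocks that overlap across the partitions, giving acd/b.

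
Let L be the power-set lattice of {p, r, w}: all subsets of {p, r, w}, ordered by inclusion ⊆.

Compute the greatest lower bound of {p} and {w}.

{}

Under ⊆, meet is intersection: {p} ∩ {w} = {}.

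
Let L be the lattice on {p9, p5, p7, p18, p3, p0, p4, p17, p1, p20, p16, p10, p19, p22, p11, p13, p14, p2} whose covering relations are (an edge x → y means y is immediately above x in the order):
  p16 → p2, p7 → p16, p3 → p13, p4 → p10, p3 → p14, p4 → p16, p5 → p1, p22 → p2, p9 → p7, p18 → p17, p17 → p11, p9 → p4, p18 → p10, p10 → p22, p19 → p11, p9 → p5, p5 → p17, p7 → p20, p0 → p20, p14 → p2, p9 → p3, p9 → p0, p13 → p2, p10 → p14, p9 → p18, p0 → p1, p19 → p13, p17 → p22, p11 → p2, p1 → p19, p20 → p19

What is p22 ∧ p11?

Common lower bounds of {p22, p11}: p17, p18, p5, p9.
The greatest among these is p17.

p17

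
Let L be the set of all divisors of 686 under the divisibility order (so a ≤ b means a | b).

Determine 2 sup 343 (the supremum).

Common upper bounds of {2, 343}: 686.
The least among these is 686.

686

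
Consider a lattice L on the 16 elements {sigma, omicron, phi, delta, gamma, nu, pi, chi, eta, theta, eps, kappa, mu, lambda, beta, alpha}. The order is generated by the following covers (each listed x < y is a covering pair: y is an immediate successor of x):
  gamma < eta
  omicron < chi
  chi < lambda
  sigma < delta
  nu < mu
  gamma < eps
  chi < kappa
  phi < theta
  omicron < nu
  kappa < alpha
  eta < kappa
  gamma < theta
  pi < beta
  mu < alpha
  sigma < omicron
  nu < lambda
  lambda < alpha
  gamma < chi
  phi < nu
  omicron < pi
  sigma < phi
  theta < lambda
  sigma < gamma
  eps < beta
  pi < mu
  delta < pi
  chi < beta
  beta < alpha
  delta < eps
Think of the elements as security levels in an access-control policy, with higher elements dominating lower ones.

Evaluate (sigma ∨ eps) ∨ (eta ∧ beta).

sigma ∨ eps = eps
eta ∧ beta = gamma
eps ∨ gamma = eps

eps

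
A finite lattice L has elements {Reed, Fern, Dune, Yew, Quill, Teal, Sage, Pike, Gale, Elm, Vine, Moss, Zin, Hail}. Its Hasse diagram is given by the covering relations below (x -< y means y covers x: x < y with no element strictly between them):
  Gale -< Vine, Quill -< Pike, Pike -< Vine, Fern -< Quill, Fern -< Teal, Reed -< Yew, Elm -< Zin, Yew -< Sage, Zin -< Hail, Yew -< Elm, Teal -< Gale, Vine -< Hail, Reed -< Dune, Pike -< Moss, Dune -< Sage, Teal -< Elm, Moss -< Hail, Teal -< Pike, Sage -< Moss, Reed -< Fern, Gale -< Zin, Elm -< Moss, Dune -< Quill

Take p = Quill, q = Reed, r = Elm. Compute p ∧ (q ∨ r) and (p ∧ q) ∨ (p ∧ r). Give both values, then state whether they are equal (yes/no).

Fern; Fern; yes

q ∨ r = Elm, so p ∧ (q ∨ r) = Quill ∧ Elm = Fern.
p ∧ q = Reed and p ∧ r = Fern, so (p ∧ q) ∨ (p ∧ r) = Reed ∨ Fern = Fern.
Equal: yes.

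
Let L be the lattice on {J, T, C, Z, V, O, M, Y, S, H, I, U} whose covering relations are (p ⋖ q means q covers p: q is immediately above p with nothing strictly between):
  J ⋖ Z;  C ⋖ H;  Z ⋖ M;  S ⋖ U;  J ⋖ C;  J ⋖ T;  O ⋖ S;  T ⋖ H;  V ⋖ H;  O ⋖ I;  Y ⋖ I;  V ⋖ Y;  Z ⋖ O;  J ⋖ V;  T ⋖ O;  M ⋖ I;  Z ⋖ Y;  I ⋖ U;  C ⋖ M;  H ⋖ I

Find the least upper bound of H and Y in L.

I

Common upper bounds of {H, Y}: I, U.
The least among these is I.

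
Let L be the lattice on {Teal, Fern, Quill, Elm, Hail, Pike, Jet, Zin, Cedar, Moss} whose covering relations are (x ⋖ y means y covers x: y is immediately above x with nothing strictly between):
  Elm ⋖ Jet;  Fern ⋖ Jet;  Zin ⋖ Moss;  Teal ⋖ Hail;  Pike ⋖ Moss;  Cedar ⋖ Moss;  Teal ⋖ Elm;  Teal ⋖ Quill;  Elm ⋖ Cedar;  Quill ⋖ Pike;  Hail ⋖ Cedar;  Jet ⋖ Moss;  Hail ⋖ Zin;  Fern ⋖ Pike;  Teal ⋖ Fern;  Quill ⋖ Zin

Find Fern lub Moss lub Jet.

Common upper bounds of {Fern, Moss, Jet}: Moss.
The least among these is Moss.

Moss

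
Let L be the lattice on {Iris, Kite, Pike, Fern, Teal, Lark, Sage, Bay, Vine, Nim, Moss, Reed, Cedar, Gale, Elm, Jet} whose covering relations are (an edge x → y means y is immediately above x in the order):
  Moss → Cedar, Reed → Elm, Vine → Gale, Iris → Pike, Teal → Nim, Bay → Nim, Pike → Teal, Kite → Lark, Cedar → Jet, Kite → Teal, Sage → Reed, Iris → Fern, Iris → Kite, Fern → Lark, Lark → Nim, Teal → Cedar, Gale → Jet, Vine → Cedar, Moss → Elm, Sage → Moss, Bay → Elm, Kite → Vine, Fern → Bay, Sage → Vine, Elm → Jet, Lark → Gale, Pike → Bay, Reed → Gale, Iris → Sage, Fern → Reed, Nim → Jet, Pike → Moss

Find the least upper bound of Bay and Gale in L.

Common upper bounds of {Bay, Gale}: Jet.
The least among these is Jet.

Jet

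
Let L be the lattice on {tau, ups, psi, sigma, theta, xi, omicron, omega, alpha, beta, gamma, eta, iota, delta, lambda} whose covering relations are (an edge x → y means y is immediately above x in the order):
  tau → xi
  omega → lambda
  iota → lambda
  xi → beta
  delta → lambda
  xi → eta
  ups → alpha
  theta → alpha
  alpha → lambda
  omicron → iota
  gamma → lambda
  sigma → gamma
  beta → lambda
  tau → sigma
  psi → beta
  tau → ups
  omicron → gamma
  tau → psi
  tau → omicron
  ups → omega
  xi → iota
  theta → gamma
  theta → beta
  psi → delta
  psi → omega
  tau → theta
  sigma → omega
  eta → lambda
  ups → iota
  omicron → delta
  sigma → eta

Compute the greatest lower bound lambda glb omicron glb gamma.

omicron

Common lower bounds of {lambda, omicron, gamma}: omicron, tau.
The greatest among these is omicron.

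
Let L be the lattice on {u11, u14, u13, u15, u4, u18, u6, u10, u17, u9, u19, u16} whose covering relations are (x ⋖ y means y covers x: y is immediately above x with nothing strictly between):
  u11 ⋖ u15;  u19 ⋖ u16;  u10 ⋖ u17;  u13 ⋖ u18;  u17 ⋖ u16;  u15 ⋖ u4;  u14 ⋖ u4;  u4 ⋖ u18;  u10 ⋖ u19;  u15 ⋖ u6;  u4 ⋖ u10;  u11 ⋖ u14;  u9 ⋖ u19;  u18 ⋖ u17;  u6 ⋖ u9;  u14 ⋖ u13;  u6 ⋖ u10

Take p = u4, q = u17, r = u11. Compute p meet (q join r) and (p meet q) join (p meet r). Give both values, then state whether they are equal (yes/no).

q join r = u17, so p meet (q join r) = u4 meet u17 = u4.
p meet q = u4 and p meet r = u11, so (p meet q) join (p meet r) = u4 join u11 = u4.
Equal: yes.

u4; u4; yes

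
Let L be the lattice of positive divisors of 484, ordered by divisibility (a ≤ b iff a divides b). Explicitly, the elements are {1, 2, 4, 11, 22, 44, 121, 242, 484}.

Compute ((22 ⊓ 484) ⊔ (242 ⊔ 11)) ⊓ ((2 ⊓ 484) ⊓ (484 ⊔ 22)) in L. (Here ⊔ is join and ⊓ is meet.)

2

22 ∧ 484 = 22
242 ∨ 11 = 242
22 ∨ 242 = 242
2 ∧ 484 = 2
484 ∨ 22 = 484
2 ∧ 484 = 2
242 ∧ 2 = 2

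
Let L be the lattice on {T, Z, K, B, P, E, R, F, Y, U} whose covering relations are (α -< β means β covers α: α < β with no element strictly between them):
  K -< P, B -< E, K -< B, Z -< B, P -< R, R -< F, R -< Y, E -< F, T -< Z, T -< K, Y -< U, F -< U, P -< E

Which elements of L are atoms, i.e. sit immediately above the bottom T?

K, Z

The atoms are exactly the elements that cover T: K, Z.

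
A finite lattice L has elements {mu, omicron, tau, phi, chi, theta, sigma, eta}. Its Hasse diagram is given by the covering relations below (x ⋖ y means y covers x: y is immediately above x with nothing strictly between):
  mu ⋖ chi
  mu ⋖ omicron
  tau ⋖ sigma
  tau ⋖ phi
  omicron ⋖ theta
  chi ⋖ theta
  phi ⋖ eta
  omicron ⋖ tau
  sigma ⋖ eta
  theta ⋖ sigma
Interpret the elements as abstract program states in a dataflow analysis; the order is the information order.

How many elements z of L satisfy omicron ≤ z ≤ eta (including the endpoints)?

The interval [omicron, eta] = {eta, omicron, phi, sigma, tau, theta}, which has 6 elements.

6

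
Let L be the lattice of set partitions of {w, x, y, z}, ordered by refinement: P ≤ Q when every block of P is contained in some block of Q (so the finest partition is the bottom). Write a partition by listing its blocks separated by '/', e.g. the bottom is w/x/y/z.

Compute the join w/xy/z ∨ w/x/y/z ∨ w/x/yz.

w/xyz

Common upper bounds of {w/xy/z, w/x/y/z, w/x/yz}: w/xyz, wxyz.
The least among these is w/xyz.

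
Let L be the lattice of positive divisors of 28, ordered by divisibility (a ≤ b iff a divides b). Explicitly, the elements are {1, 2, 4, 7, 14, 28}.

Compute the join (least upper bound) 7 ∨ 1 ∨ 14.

14

In the divisibility order, the join is the least common multiple: lcm(7, 1, 14) = 14.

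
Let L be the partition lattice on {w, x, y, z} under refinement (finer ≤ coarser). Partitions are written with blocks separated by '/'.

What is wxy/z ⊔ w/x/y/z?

wxy/z

The join of wxy/z and w/x/y/z merges any blocks that overlap across the partitions, giving wxy/z.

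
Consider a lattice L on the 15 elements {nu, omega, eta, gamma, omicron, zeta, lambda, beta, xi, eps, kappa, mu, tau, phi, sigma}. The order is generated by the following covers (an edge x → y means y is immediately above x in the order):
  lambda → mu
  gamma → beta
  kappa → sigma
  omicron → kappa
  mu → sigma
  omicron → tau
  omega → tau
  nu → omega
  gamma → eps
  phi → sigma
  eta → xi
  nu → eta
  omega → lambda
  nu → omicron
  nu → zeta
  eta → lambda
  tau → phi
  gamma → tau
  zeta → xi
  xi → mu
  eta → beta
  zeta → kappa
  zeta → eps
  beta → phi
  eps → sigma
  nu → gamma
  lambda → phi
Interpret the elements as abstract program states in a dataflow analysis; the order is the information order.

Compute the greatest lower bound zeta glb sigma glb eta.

Common lower bounds of {zeta, sigma, eta}: nu.
The greatest among these is nu.

nu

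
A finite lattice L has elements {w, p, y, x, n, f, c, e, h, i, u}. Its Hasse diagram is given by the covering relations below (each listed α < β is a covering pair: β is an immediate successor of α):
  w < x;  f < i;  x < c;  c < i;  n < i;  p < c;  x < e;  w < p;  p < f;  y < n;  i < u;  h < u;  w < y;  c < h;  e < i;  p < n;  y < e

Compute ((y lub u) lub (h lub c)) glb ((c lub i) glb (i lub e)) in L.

i

y ∨ u = u
h ∨ c = h
u ∨ h = u
c ∨ i = i
i ∨ e = i
i ∧ i = i
u ∧ i = i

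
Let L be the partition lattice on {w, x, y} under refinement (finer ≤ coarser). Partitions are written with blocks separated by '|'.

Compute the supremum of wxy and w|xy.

The join of wxy and w|xy merges any blocks that overlap across the partitions, giving wxy.

wxy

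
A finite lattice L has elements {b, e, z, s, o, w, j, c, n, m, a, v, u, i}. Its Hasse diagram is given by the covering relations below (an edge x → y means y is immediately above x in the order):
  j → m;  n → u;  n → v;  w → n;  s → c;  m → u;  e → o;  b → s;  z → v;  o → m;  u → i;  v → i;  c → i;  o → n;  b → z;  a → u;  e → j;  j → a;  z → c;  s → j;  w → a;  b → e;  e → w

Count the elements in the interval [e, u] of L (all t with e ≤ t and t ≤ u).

The interval [e, u] = {a, e, j, m, n, o, u, w}, which has 8 elements.

8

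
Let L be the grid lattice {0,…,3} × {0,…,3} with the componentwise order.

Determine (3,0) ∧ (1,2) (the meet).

In a product of chains, the meet is componentwise min, giving (1,0).

(1,0)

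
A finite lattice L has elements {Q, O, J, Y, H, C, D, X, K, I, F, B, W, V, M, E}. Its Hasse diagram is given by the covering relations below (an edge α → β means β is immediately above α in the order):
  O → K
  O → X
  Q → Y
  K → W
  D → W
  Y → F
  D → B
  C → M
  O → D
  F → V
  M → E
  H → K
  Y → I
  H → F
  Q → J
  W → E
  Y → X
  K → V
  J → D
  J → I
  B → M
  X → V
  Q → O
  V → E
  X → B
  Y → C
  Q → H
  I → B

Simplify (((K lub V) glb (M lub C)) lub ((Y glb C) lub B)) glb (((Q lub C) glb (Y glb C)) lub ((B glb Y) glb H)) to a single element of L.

Y

K ∨ V = V
M ∨ C = M
V ∧ M = X
Y ∧ C = Y
Y ∨ B = B
X ∨ B = B
Q ∨ C = C
Y ∧ C = Y
C ∧ Y = Y
B ∧ Y = Y
Y ∧ H = Q
Y ∨ Q = Y
B ∧ Y = Y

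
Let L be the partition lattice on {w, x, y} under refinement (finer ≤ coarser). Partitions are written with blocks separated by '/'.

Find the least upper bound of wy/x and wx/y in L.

wxy

Common upper bounds of {wy/x, wx/y}: wxy.
The least among these is wxy.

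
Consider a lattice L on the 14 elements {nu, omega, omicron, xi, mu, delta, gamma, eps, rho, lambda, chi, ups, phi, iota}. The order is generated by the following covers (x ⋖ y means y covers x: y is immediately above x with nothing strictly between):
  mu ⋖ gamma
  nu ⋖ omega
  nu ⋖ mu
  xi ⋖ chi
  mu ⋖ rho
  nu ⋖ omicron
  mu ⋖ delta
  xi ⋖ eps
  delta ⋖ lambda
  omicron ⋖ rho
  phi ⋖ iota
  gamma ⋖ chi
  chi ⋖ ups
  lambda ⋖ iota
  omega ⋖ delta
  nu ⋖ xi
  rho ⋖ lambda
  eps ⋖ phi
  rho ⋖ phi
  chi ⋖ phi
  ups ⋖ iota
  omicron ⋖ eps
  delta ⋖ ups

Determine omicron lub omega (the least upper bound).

Common upper bounds of {omicron, omega}: iota, lambda.
The least among these is lambda.

lambda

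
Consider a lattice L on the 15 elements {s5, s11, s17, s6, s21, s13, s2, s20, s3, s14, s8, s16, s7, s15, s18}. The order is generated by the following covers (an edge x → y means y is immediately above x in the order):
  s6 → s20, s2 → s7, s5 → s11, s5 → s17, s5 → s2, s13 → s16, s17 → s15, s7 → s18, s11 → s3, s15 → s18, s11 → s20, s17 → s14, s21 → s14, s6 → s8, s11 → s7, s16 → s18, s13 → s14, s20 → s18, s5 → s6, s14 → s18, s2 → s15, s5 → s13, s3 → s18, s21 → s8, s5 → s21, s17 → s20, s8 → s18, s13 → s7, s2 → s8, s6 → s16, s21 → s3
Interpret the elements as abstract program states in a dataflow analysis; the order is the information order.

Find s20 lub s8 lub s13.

s18

Common upper bounds of {s20, s8, s13}: s18.
The least among these is s18.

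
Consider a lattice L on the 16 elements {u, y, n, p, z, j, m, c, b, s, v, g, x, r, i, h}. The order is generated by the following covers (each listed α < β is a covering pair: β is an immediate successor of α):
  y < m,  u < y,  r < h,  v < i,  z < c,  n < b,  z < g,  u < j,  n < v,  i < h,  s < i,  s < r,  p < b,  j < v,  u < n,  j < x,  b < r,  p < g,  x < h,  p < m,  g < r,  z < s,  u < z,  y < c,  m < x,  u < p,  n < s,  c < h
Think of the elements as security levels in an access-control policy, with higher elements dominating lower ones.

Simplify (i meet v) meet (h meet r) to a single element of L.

n

i ∧ v = v
h ∧ r = r
v ∧ r = n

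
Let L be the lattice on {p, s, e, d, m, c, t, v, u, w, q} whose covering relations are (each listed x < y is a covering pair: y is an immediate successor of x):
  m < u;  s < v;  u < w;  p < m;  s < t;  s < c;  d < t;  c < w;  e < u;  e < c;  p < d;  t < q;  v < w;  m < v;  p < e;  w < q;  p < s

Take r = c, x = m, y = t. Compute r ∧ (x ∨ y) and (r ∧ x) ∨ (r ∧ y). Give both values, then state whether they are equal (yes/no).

c; s; no

x ∨ y = q, so r ∧ (x ∨ y) = c ∧ q = c.
r ∧ x = p and r ∧ y = s, so (r ∧ x) ∨ (r ∧ y) = p ∨ s = s.
Equal: no.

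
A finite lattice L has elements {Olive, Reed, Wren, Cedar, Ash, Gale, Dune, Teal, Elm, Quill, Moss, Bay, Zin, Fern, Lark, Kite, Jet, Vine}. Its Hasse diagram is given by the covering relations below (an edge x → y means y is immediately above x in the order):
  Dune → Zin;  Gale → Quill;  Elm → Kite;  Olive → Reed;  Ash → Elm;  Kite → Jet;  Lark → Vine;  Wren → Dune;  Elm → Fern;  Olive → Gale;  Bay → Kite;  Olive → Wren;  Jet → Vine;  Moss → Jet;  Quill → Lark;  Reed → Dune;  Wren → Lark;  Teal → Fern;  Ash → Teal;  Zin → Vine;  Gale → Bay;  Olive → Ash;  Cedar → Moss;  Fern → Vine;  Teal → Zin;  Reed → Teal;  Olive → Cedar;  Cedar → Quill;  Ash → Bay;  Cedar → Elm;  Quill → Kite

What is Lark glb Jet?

Quill

Common lower bounds of {Lark, Jet}: Cedar, Gale, Olive, Quill.
The greatest among these is Quill.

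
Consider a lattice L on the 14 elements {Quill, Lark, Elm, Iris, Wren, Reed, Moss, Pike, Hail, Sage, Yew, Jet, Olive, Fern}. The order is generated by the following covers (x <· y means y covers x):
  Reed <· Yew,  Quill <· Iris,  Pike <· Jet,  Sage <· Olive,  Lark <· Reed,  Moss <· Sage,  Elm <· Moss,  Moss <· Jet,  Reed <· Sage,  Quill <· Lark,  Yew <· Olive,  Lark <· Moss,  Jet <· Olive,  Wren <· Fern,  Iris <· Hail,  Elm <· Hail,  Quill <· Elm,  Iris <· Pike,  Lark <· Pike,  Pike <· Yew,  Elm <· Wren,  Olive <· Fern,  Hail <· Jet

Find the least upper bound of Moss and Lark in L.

Common upper bounds of {Moss, Lark}: Fern, Jet, Moss, Olive, Sage.
The least among these is Moss.

Moss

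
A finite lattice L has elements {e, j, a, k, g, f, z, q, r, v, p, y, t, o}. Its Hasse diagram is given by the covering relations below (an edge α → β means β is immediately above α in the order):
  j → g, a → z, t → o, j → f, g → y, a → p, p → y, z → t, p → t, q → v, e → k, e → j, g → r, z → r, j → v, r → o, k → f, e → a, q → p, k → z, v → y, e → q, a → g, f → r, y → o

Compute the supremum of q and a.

p

Common upper bounds of {q, a}: o, p, t, y.
The least among these is p.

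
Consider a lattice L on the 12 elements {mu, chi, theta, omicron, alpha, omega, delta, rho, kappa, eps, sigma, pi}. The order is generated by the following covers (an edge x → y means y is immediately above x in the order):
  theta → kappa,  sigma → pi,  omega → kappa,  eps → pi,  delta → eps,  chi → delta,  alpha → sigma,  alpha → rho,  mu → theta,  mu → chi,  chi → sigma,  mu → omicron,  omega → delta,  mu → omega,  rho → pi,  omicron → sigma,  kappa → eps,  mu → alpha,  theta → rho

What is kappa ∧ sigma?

mu

Common lower bounds of {kappa, sigma}: mu.
The greatest among these is mu.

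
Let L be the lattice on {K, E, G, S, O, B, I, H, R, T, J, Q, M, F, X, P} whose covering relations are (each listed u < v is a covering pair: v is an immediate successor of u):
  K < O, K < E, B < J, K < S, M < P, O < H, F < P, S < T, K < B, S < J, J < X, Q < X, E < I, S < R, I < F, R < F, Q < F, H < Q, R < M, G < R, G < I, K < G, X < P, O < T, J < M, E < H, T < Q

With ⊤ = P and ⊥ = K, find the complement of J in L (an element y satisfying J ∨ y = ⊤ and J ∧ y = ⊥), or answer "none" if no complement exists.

Need y with J ∨ y = P and J ∧ y = K.
Checking each element gives: I.

I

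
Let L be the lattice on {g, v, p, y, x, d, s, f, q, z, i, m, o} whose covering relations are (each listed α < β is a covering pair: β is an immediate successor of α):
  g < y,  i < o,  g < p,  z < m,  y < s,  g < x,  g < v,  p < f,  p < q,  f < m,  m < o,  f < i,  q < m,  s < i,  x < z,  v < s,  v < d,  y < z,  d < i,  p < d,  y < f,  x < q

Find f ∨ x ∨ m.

m

Common upper bounds of {f, x, m}: m, o.
The least among these is m.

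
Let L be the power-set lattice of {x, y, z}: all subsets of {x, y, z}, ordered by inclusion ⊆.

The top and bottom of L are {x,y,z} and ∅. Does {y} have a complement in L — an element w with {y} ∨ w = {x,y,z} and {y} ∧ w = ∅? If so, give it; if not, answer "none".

Need w with {y} ∨ w = {x,y,z} and {y} ∧ w = ∅.
Checking each element gives: {x,z}.

{x,z}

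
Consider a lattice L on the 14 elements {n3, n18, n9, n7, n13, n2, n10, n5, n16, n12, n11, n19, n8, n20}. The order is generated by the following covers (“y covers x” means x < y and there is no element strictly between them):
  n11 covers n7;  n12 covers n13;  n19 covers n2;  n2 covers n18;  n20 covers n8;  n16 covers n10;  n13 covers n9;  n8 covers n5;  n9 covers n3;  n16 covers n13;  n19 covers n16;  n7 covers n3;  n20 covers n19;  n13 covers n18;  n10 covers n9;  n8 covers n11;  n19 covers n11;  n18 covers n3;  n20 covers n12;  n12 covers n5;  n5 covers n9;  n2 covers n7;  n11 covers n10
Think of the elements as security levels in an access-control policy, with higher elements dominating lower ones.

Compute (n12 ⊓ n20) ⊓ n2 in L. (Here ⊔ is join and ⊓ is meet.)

n18

n12 ∧ n20 = n12
n12 ∧ n2 = n18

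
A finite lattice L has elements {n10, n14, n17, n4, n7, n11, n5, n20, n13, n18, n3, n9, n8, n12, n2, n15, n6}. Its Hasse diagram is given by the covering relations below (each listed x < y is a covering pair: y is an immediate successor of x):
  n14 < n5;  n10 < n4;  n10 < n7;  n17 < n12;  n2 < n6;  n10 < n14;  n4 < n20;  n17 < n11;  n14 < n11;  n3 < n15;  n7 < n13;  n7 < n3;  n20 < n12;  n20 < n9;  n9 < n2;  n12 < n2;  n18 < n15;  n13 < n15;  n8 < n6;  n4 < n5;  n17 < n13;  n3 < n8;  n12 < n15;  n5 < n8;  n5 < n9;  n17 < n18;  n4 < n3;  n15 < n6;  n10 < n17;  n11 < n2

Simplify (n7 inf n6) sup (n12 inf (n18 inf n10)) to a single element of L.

n7 ∧ n6 = n7
n18 ∧ n10 = n10
n12 ∧ n10 = n10
n7 ∨ n10 = n7

n7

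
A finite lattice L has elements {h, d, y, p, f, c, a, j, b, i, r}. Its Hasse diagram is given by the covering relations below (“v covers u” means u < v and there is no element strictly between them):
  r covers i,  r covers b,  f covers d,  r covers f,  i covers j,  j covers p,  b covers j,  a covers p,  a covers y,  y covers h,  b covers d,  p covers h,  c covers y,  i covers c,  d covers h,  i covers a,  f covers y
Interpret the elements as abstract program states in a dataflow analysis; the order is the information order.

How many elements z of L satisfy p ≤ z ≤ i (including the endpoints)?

The interval [p, i] = {a, i, j, p}, which has 4 elements.

4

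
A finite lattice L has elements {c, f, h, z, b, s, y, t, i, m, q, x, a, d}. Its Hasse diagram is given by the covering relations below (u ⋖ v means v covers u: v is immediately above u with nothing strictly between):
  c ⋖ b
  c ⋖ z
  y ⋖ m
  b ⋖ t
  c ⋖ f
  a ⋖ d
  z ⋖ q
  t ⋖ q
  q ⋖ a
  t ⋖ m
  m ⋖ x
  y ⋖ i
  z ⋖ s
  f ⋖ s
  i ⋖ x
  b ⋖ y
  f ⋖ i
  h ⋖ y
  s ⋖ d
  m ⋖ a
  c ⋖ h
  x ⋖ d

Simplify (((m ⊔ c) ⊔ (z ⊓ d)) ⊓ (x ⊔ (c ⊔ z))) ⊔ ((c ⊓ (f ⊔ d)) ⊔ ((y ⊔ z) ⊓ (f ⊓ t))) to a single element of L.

a

m ∨ c = m
z ∧ d = z
m ∨ z = a
c ∨ z = z
x ∨ z = d
a ∧ d = a
f ∨ d = d
c ∧ d = c
y ∨ z = a
f ∧ t = c
a ∧ c = c
c ∨ c = c
a ∨ c = a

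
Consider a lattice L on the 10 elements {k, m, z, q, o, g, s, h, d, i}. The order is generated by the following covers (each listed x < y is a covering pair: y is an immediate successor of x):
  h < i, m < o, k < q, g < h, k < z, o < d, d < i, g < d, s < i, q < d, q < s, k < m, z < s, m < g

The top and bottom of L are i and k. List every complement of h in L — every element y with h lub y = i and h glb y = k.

Need y with h ∨ y = i and h ∧ y = k.
Checking each element gives: q, s, z.

q, s, z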